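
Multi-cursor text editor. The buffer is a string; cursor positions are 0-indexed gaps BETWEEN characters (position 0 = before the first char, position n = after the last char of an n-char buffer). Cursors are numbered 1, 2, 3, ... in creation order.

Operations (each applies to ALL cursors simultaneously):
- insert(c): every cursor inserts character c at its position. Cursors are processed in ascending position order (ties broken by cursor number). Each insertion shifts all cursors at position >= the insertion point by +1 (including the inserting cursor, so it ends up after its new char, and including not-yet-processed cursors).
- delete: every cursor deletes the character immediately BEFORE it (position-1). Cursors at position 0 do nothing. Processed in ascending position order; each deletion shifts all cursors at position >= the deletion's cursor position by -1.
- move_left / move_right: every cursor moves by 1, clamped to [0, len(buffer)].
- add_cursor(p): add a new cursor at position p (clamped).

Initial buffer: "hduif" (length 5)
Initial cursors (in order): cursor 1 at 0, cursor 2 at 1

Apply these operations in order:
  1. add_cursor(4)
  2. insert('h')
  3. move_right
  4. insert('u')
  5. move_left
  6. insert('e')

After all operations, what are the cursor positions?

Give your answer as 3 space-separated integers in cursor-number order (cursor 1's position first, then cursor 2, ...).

Answer: 3 7 13

Derivation:
After op 1 (add_cursor(4)): buffer="hduif" (len 5), cursors c1@0 c2@1 c3@4, authorship .....
After op 2 (insert('h')): buffer="hhhduihf" (len 8), cursors c1@1 c2@3 c3@7, authorship 1.2...3.
After op 3 (move_right): buffer="hhhduihf" (len 8), cursors c1@2 c2@4 c3@8, authorship 1.2...3.
After op 4 (insert('u')): buffer="hhuhduuihfu" (len 11), cursors c1@3 c2@6 c3@11, authorship 1.12.2..3.3
After op 5 (move_left): buffer="hhuhduuihfu" (len 11), cursors c1@2 c2@5 c3@10, authorship 1.12.2..3.3
After op 6 (insert('e')): buffer="hheuhdeuuihfeu" (len 14), cursors c1@3 c2@7 c3@13, authorship 1.112.22..3.33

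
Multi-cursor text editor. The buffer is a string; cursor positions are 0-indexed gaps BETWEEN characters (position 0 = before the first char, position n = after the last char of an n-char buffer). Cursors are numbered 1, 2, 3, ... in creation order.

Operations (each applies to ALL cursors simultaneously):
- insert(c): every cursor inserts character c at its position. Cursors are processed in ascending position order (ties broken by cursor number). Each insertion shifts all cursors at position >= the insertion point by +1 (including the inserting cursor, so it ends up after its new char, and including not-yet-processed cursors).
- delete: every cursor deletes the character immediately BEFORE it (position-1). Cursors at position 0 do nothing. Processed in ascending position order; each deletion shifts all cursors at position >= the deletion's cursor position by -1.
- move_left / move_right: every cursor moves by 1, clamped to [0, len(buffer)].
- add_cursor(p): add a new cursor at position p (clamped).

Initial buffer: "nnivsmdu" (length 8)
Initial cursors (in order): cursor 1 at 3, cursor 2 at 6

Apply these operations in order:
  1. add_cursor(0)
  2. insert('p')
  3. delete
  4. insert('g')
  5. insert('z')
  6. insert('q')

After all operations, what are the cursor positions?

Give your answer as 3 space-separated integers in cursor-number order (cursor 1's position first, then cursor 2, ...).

After op 1 (add_cursor(0)): buffer="nnivsmdu" (len 8), cursors c3@0 c1@3 c2@6, authorship ........
After op 2 (insert('p')): buffer="pnnipvsmpdu" (len 11), cursors c3@1 c1@5 c2@9, authorship 3...1...2..
After op 3 (delete): buffer="nnivsmdu" (len 8), cursors c3@0 c1@3 c2@6, authorship ........
After op 4 (insert('g')): buffer="gnnigvsmgdu" (len 11), cursors c3@1 c1@5 c2@9, authorship 3...1...2..
After op 5 (insert('z')): buffer="gznnigzvsmgzdu" (len 14), cursors c3@2 c1@7 c2@12, authorship 33...11...22..
After op 6 (insert('q')): buffer="gzqnnigzqvsmgzqdu" (len 17), cursors c3@3 c1@9 c2@15, authorship 333...111...222..

Answer: 9 15 3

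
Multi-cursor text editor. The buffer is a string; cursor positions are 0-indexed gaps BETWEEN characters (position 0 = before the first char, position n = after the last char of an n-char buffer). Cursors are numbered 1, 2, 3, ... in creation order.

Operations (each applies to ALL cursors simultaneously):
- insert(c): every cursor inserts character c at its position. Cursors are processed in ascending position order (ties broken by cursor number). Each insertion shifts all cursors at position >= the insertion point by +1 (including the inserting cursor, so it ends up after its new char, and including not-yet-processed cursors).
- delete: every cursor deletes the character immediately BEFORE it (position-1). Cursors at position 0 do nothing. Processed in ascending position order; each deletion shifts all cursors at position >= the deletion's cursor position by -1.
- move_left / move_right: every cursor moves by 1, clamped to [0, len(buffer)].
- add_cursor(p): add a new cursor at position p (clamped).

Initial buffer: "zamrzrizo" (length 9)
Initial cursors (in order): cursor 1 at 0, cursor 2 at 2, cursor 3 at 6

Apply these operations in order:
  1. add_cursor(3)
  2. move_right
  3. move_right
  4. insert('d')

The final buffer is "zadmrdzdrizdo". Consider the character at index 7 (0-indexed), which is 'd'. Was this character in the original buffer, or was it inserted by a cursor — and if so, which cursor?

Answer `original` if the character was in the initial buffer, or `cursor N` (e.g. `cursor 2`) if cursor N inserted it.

Answer: cursor 4

Derivation:
After op 1 (add_cursor(3)): buffer="zamrzrizo" (len 9), cursors c1@0 c2@2 c4@3 c3@6, authorship .........
After op 2 (move_right): buffer="zamrzrizo" (len 9), cursors c1@1 c2@3 c4@4 c3@7, authorship .........
After op 3 (move_right): buffer="zamrzrizo" (len 9), cursors c1@2 c2@4 c4@5 c3@8, authorship .........
After op 4 (insert('d')): buffer="zadmrdzdrizdo" (len 13), cursors c1@3 c2@6 c4@8 c3@12, authorship ..1..2.4...3.
Authorship (.=original, N=cursor N): . . 1 . . 2 . 4 . . . 3 .
Index 7: author = 4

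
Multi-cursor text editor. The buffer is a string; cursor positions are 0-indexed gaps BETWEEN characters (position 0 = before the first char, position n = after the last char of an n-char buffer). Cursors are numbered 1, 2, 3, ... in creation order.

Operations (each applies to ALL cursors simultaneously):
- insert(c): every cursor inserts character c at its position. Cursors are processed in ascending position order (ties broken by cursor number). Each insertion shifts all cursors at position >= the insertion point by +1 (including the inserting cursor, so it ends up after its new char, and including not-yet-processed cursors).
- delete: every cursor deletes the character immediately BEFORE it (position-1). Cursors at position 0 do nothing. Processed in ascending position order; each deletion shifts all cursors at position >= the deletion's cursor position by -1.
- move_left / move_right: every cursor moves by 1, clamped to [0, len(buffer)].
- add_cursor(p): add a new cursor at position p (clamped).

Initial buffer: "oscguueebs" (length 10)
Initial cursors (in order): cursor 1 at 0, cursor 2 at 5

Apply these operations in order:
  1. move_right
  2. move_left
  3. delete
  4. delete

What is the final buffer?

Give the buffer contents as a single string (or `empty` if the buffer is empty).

Answer: oscueebs

Derivation:
After op 1 (move_right): buffer="oscguueebs" (len 10), cursors c1@1 c2@6, authorship ..........
After op 2 (move_left): buffer="oscguueebs" (len 10), cursors c1@0 c2@5, authorship ..........
After op 3 (delete): buffer="oscgueebs" (len 9), cursors c1@0 c2@4, authorship .........
After op 4 (delete): buffer="oscueebs" (len 8), cursors c1@0 c2@3, authorship ........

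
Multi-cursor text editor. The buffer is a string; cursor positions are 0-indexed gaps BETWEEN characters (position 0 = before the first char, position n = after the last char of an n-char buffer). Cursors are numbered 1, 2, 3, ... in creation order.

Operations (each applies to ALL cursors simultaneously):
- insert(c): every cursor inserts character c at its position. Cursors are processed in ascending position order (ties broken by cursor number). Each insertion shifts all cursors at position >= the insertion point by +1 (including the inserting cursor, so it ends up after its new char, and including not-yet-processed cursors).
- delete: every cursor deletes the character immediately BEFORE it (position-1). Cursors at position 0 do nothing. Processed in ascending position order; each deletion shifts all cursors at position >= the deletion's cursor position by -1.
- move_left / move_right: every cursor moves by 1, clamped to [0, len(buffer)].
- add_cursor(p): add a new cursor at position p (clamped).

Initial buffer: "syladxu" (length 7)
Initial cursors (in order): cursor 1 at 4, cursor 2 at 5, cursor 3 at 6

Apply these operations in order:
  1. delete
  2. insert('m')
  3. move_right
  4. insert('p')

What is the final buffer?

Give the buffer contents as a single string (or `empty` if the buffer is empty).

Answer: sylmmmuppp

Derivation:
After op 1 (delete): buffer="sylu" (len 4), cursors c1@3 c2@3 c3@3, authorship ....
After op 2 (insert('m')): buffer="sylmmmu" (len 7), cursors c1@6 c2@6 c3@6, authorship ...123.
After op 3 (move_right): buffer="sylmmmu" (len 7), cursors c1@7 c2@7 c3@7, authorship ...123.
After op 4 (insert('p')): buffer="sylmmmuppp" (len 10), cursors c1@10 c2@10 c3@10, authorship ...123.123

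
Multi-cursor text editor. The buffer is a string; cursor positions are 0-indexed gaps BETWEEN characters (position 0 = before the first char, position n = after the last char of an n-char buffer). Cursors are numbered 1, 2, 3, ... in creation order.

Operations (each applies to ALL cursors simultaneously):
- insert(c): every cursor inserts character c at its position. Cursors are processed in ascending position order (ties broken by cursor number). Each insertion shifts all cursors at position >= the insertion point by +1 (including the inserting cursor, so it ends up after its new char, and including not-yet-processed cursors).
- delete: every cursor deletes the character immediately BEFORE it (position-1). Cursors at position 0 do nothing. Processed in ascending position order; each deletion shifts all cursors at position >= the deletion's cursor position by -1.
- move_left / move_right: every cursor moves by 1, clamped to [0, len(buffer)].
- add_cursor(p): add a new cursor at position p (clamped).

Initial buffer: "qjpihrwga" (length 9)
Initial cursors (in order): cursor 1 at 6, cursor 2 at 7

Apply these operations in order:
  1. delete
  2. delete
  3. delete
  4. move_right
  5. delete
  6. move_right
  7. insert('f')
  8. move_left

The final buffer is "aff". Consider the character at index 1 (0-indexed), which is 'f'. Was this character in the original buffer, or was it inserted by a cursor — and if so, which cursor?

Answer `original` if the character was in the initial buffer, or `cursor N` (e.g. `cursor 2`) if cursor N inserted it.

After op 1 (delete): buffer="qjpihga" (len 7), cursors c1@5 c2@5, authorship .......
After op 2 (delete): buffer="qjpga" (len 5), cursors c1@3 c2@3, authorship .....
After op 3 (delete): buffer="qga" (len 3), cursors c1@1 c2@1, authorship ...
After op 4 (move_right): buffer="qga" (len 3), cursors c1@2 c2@2, authorship ...
After op 5 (delete): buffer="a" (len 1), cursors c1@0 c2@0, authorship .
After op 6 (move_right): buffer="a" (len 1), cursors c1@1 c2@1, authorship .
After op 7 (insert('f')): buffer="aff" (len 3), cursors c1@3 c2@3, authorship .12
After op 8 (move_left): buffer="aff" (len 3), cursors c1@2 c2@2, authorship .12
Authorship (.=original, N=cursor N): . 1 2
Index 1: author = 1

Answer: cursor 1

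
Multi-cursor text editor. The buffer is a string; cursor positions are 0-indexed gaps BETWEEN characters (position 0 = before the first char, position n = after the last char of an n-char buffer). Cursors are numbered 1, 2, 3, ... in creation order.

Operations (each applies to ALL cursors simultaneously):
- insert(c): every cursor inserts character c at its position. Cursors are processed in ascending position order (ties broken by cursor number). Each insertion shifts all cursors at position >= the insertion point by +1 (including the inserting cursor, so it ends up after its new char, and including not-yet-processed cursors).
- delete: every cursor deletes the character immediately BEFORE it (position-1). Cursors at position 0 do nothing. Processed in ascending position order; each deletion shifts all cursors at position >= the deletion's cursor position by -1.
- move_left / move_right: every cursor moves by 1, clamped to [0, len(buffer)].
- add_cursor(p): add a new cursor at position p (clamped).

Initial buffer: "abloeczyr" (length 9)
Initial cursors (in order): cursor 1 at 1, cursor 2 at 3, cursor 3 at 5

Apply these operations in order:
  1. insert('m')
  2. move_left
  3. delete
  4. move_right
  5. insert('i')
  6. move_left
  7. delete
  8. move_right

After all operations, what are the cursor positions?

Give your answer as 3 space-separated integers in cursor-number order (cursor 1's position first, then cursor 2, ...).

Answer: 1 3 5

Derivation:
After op 1 (insert('m')): buffer="amblmoemczyr" (len 12), cursors c1@2 c2@5 c3@8, authorship .1..2..3....
After op 2 (move_left): buffer="amblmoemczyr" (len 12), cursors c1@1 c2@4 c3@7, authorship .1..2..3....
After op 3 (delete): buffer="mbmomczyr" (len 9), cursors c1@0 c2@2 c3@4, authorship 1.2.3....
After op 4 (move_right): buffer="mbmomczyr" (len 9), cursors c1@1 c2@3 c3@5, authorship 1.2.3....
After op 5 (insert('i')): buffer="mibmiomiczyr" (len 12), cursors c1@2 c2@5 c3@8, authorship 11.22.33....
After op 6 (move_left): buffer="mibmiomiczyr" (len 12), cursors c1@1 c2@4 c3@7, authorship 11.22.33....
After op 7 (delete): buffer="ibioiczyr" (len 9), cursors c1@0 c2@2 c3@4, authorship 1.2.3....
After op 8 (move_right): buffer="ibioiczyr" (len 9), cursors c1@1 c2@3 c3@5, authorship 1.2.3....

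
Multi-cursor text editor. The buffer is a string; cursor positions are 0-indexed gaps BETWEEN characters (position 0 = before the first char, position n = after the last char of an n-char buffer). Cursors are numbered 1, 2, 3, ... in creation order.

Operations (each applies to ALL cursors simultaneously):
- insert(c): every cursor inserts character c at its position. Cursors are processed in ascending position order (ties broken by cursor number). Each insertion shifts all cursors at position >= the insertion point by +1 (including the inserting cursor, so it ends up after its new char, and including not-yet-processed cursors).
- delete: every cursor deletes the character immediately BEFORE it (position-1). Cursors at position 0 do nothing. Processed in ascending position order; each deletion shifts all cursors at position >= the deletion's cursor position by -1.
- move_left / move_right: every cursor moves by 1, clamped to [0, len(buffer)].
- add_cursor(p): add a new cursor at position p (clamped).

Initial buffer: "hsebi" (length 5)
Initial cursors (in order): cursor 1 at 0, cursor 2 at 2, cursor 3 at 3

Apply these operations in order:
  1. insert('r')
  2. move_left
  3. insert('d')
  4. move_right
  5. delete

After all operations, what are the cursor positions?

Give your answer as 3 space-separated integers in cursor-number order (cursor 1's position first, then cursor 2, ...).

Answer: 1 4 6

Derivation:
After op 1 (insert('r')): buffer="rhsrerbi" (len 8), cursors c1@1 c2@4 c3@6, authorship 1..2.3..
After op 2 (move_left): buffer="rhsrerbi" (len 8), cursors c1@0 c2@3 c3@5, authorship 1..2.3..
After op 3 (insert('d')): buffer="drhsdredrbi" (len 11), cursors c1@1 c2@5 c3@8, authorship 11..22.33..
After op 4 (move_right): buffer="drhsdredrbi" (len 11), cursors c1@2 c2@6 c3@9, authorship 11..22.33..
After op 5 (delete): buffer="dhsdedbi" (len 8), cursors c1@1 c2@4 c3@6, authorship 1..2.3..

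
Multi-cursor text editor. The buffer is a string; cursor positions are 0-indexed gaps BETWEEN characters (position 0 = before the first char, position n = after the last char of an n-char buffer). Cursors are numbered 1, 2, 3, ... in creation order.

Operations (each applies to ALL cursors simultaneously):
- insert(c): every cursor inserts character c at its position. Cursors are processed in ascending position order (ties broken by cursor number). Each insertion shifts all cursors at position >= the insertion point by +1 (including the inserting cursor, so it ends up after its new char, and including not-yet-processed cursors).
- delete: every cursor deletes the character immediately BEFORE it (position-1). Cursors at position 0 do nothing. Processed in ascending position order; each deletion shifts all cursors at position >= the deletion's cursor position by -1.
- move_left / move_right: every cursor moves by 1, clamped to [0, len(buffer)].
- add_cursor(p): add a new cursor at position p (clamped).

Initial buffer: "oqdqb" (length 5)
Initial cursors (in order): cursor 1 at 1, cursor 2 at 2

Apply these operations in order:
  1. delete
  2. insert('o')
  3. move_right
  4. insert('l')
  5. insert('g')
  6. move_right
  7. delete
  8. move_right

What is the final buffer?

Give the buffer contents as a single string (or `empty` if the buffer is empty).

Answer: oodllgb

Derivation:
After op 1 (delete): buffer="dqb" (len 3), cursors c1@0 c2@0, authorship ...
After op 2 (insert('o')): buffer="oodqb" (len 5), cursors c1@2 c2@2, authorship 12...
After op 3 (move_right): buffer="oodqb" (len 5), cursors c1@3 c2@3, authorship 12...
After op 4 (insert('l')): buffer="oodllqb" (len 7), cursors c1@5 c2@5, authorship 12.12..
After op 5 (insert('g')): buffer="oodllggqb" (len 9), cursors c1@7 c2@7, authorship 12.1212..
After op 6 (move_right): buffer="oodllggqb" (len 9), cursors c1@8 c2@8, authorship 12.1212..
After op 7 (delete): buffer="oodllgb" (len 7), cursors c1@6 c2@6, authorship 12.121.
After op 8 (move_right): buffer="oodllgb" (len 7), cursors c1@7 c2@7, authorship 12.121.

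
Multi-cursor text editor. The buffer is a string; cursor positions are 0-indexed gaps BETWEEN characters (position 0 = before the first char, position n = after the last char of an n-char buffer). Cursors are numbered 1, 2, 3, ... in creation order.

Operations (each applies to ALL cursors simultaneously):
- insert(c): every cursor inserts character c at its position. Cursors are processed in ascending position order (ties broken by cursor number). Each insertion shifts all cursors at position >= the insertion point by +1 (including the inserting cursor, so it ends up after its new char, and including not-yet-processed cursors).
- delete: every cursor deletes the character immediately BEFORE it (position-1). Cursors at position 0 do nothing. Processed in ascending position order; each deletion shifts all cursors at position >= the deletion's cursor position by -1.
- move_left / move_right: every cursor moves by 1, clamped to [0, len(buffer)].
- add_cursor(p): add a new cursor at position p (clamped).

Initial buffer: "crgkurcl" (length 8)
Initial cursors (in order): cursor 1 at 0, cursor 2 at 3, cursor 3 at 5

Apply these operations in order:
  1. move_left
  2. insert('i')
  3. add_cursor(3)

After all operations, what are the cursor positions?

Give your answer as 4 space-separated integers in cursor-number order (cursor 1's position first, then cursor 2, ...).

After op 1 (move_left): buffer="crgkurcl" (len 8), cursors c1@0 c2@2 c3@4, authorship ........
After op 2 (insert('i')): buffer="icrigkiurcl" (len 11), cursors c1@1 c2@4 c3@7, authorship 1..2..3....
After op 3 (add_cursor(3)): buffer="icrigkiurcl" (len 11), cursors c1@1 c4@3 c2@4 c3@7, authorship 1..2..3....

Answer: 1 4 7 3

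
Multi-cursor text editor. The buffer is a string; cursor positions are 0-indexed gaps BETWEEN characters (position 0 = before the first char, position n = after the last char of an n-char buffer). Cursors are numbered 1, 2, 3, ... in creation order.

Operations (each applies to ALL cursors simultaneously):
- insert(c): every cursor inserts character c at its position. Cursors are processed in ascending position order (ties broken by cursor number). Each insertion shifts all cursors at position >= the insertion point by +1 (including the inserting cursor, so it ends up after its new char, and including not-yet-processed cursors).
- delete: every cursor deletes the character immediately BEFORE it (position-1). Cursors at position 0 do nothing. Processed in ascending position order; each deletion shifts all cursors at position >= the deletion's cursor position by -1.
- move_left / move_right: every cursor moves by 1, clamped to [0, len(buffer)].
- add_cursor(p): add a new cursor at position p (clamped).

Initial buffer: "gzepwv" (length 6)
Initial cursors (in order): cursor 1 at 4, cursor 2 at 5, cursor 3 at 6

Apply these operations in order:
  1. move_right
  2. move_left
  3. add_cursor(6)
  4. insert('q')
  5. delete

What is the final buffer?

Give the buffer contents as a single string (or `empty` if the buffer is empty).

Answer: gzepwv

Derivation:
After op 1 (move_right): buffer="gzepwv" (len 6), cursors c1@5 c2@6 c3@6, authorship ......
After op 2 (move_left): buffer="gzepwv" (len 6), cursors c1@4 c2@5 c3@5, authorship ......
After op 3 (add_cursor(6)): buffer="gzepwv" (len 6), cursors c1@4 c2@5 c3@5 c4@6, authorship ......
After op 4 (insert('q')): buffer="gzepqwqqvq" (len 10), cursors c1@5 c2@8 c3@8 c4@10, authorship ....1.23.4
After op 5 (delete): buffer="gzepwv" (len 6), cursors c1@4 c2@5 c3@5 c4@6, authorship ......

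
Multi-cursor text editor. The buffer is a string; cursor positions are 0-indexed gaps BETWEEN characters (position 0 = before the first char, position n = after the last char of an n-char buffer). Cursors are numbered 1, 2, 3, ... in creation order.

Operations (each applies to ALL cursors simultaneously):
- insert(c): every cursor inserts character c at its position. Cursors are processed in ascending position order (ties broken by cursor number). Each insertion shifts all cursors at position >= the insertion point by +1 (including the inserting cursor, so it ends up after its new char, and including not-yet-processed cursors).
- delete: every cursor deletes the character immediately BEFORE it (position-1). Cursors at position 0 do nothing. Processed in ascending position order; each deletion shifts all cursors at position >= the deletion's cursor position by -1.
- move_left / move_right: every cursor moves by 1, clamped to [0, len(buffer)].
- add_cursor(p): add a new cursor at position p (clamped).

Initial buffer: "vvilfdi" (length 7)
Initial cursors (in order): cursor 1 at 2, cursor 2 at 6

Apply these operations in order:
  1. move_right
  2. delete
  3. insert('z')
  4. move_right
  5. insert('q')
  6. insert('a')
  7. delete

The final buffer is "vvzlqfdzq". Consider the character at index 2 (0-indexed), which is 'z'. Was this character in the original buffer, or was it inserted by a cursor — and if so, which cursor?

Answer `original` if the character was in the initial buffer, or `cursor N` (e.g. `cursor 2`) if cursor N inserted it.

After op 1 (move_right): buffer="vvilfdi" (len 7), cursors c1@3 c2@7, authorship .......
After op 2 (delete): buffer="vvlfd" (len 5), cursors c1@2 c2@5, authorship .....
After op 3 (insert('z')): buffer="vvzlfdz" (len 7), cursors c1@3 c2@7, authorship ..1...2
After op 4 (move_right): buffer="vvzlfdz" (len 7), cursors c1@4 c2@7, authorship ..1...2
After op 5 (insert('q')): buffer="vvzlqfdzq" (len 9), cursors c1@5 c2@9, authorship ..1.1..22
After op 6 (insert('a')): buffer="vvzlqafdzqa" (len 11), cursors c1@6 c2@11, authorship ..1.11..222
After op 7 (delete): buffer="vvzlqfdzq" (len 9), cursors c1@5 c2@9, authorship ..1.1..22
Authorship (.=original, N=cursor N): . . 1 . 1 . . 2 2
Index 2: author = 1

Answer: cursor 1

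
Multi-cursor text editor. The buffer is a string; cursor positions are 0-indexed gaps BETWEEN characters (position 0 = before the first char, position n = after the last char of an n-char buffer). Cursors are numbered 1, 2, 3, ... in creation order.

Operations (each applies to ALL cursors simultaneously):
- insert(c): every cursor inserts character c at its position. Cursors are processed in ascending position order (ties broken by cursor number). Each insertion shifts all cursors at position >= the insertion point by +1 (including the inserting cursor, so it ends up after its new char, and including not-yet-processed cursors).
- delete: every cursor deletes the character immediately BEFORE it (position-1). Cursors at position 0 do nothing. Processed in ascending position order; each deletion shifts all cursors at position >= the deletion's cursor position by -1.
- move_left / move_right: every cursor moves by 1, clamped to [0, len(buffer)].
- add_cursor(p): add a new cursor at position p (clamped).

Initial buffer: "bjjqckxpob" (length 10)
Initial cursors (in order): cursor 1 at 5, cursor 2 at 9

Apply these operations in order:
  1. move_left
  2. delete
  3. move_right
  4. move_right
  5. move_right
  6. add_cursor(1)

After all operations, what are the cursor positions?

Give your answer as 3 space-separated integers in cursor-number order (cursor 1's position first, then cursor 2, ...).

Answer: 6 8 1

Derivation:
After op 1 (move_left): buffer="bjjqckxpob" (len 10), cursors c1@4 c2@8, authorship ..........
After op 2 (delete): buffer="bjjckxob" (len 8), cursors c1@3 c2@6, authorship ........
After op 3 (move_right): buffer="bjjckxob" (len 8), cursors c1@4 c2@7, authorship ........
After op 4 (move_right): buffer="bjjckxob" (len 8), cursors c1@5 c2@8, authorship ........
After op 5 (move_right): buffer="bjjckxob" (len 8), cursors c1@6 c2@8, authorship ........
After op 6 (add_cursor(1)): buffer="bjjckxob" (len 8), cursors c3@1 c1@6 c2@8, authorship ........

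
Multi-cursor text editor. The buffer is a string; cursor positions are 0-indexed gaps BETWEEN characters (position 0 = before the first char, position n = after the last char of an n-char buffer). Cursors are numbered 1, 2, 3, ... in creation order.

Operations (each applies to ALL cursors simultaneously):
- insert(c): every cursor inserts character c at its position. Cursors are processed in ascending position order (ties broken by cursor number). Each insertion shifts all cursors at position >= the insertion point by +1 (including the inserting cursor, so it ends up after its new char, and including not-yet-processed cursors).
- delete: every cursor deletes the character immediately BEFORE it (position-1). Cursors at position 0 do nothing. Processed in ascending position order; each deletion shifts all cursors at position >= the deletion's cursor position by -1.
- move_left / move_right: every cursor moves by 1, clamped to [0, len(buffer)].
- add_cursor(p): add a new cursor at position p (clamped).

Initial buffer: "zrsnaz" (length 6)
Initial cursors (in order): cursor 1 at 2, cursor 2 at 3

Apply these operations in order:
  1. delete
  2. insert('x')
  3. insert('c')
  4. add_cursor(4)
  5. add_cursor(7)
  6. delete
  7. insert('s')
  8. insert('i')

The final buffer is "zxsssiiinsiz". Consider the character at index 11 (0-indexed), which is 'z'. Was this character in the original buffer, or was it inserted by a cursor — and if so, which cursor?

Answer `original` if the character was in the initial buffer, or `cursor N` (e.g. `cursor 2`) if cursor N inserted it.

Answer: original

Derivation:
After op 1 (delete): buffer="znaz" (len 4), cursors c1@1 c2@1, authorship ....
After op 2 (insert('x')): buffer="zxxnaz" (len 6), cursors c1@3 c2@3, authorship .12...
After op 3 (insert('c')): buffer="zxxccnaz" (len 8), cursors c1@5 c2@5, authorship .1212...
After op 4 (add_cursor(4)): buffer="zxxccnaz" (len 8), cursors c3@4 c1@5 c2@5, authorship .1212...
After op 5 (add_cursor(7)): buffer="zxxccnaz" (len 8), cursors c3@4 c1@5 c2@5 c4@7, authorship .1212...
After op 6 (delete): buffer="zxnz" (len 4), cursors c1@2 c2@2 c3@2 c4@3, authorship .1..
After op 7 (insert('s')): buffer="zxsssnsz" (len 8), cursors c1@5 c2@5 c3@5 c4@7, authorship .1123.4.
After op 8 (insert('i')): buffer="zxsssiiinsiz" (len 12), cursors c1@8 c2@8 c3@8 c4@11, authorship .1123123.44.
Authorship (.=original, N=cursor N): . 1 1 2 3 1 2 3 . 4 4 .
Index 11: author = original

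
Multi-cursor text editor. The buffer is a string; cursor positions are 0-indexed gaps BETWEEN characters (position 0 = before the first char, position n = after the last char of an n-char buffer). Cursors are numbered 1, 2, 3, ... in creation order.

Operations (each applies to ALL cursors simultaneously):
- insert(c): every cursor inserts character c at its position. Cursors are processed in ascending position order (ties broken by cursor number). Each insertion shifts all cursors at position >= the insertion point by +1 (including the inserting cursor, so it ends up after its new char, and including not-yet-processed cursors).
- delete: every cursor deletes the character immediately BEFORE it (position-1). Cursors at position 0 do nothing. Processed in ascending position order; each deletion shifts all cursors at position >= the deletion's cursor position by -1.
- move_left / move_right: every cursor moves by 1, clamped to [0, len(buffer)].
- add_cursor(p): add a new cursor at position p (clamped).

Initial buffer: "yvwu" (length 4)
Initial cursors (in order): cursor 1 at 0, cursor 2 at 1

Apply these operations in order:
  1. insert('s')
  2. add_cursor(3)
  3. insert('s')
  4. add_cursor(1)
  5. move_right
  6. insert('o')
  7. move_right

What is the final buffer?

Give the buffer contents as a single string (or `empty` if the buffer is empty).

After op 1 (insert('s')): buffer="sysvwu" (len 6), cursors c1@1 c2@3, authorship 1.2...
After op 2 (add_cursor(3)): buffer="sysvwu" (len 6), cursors c1@1 c2@3 c3@3, authorship 1.2...
After op 3 (insert('s')): buffer="ssysssvwu" (len 9), cursors c1@2 c2@6 c3@6, authorship 11.223...
After op 4 (add_cursor(1)): buffer="ssysssvwu" (len 9), cursors c4@1 c1@2 c2@6 c3@6, authorship 11.223...
After op 5 (move_right): buffer="ssysssvwu" (len 9), cursors c4@2 c1@3 c2@7 c3@7, authorship 11.223...
After op 6 (insert('o')): buffer="ssoyosssvoowu" (len 13), cursors c4@3 c1@5 c2@11 c3@11, authorship 114.1223.23..
After op 7 (move_right): buffer="ssoyosssvoowu" (len 13), cursors c4@4 c1@6 c2@12 c3@12, authorship 114.1223.23..

Answer: ssoyosssvoowu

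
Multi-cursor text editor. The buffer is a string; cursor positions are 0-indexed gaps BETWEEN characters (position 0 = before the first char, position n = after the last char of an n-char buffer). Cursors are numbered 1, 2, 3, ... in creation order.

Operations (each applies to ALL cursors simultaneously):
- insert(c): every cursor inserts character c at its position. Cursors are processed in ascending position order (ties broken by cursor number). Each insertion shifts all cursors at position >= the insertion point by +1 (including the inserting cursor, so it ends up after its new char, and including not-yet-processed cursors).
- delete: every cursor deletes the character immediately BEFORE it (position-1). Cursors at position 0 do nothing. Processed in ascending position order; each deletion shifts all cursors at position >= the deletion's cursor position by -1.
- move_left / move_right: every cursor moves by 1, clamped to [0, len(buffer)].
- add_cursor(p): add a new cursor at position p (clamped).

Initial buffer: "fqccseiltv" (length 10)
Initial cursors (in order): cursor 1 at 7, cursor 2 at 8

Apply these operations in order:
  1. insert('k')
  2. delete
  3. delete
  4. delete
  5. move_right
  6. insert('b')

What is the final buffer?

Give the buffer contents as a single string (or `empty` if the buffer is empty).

After op 1 (insert('k')): buffer="fqccseiklktv" (len 12), cursors c1@8 c2@10, authorship .......1.2..
After op 2 (delete): buffer="fqccseiltv" (len 10), cursors c1@7 c2@8, authorship ..........
After op 3 (delete): buffer="fqccsetv" (len 8), cursors c1@6 c2@6, authorship ........
After op 4 (delete): buffer="fqcctv" (len 6), cursors c1@4 c2@4, authorship ......
After op 5 (move_right): buffer="fqcctv" (len 6), cursors c1@5 c2@5, authorship ......
After op 6 (insert('b')): buffer="fqcctbbv" (len 8), cursors c1@7 c2@7, authorship .....12.

Answer: fqcctbbv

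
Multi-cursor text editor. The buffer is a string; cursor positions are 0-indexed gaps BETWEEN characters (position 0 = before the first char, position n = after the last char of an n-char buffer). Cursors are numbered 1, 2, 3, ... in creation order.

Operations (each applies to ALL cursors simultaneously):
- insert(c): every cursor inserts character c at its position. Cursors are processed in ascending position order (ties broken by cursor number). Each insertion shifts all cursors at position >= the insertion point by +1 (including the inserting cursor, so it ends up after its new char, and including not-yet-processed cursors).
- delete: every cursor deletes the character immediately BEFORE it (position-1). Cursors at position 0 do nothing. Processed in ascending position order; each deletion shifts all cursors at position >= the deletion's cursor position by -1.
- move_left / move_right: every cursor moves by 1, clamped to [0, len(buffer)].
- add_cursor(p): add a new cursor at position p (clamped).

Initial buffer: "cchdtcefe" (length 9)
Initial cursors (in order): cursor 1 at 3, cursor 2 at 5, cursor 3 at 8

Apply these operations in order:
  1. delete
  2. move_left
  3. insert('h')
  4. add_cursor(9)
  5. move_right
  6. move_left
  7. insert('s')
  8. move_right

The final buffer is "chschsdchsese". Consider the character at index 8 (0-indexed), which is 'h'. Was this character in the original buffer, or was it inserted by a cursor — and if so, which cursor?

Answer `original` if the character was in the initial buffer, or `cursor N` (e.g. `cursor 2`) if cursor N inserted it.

After op 1 (delete): buffer="ccdcee" (len 6), cursors c1@2 c2@3 c3@5, authorship ......
After op 2 (move_left): buffer="ccdcee" (len 6), cursors c1@1 c2@2 c3@4, authorship ......
After op 3 (insert('h')): buffer="chchdchee" (len 9), cursors c1@2 c2@4 c3@7, authorship .1.2..3..
After op 4 (add_cursor(9)): buffer="chchdchee" (len 9), cursors c1@2 c2@4 c3@7 c4@9, authorship .1.2..3..
After op 5 (move_right): buffer="chchdchee" (len 9), cursors c1@3 c2@5 c3@8 c4@9, authorship .1.2..3..
After op 6 (move_left): buffer="chchdchee" (len 9), cursors c1@2 c2@4 c3@7 c4@8, authorship .1.2..3..
After op 7 (insert('s')): buffer="chschsdchsese" (len 13), cursors c1@3 c2@6 c3@10 c4@12, authorship .11.22..33.4.
After op 8 (move_right): buffer="chschsdchsese" (len 13), cursors c1@4 c2@7 c3@11 c4@13, authorship .11.22..33.4.
Authorship (.=original, N=cursor N): . 1 1 . 2 2 . . 3 3 . 4 .
Index 8: author = 3

Answer: cursor 3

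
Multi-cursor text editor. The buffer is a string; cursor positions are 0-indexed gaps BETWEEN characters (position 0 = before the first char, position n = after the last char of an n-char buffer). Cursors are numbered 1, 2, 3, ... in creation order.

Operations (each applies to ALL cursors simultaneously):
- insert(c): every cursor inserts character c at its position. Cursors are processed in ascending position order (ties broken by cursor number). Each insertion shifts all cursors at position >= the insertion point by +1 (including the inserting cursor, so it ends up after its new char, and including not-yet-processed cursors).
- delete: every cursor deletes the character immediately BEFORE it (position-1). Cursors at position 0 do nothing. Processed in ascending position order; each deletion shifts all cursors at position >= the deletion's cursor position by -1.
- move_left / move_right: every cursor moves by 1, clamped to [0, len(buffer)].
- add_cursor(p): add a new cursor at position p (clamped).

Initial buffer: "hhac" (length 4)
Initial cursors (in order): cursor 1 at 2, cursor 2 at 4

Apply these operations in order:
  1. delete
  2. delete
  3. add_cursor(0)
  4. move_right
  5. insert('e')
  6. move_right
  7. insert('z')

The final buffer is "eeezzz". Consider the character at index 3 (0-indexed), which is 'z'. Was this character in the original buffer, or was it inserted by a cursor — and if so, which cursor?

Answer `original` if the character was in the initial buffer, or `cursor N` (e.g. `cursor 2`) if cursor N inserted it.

Answer: cursor 1

Derivation:
After op 1 (delete): buffer="ha" (len 2), cursors c1@1 c2@2, authorship ..
After op 2 (delete): buffer="" (len 0), cursors c1@0 c2@0, authorship 
After op 3 (add_cursor(0)): buffer="" (len 0), cursors c1@0 c2@0 c3@0, authorship 
After op 4 (move_right): buffer="" (len 0), cursors c1@0 c2@0 c3@0, authorship 
After op 5 (insert('e')): buffer="eee" (len 3), cursors c1@3 c2@3 c3@3, authorship 123
After op 6 (move_right): buffer="eee" (len 3), cursors c1@3 c2@3 c3@3, authorship 123
After op 7 (insert('z')): buffer="eeezzz" (len 6), cursors c1@6 c2@6 c3@6, authorship 123123
Authorship (.=original, N=cursor N): 1 2 3 1 2 3
Index 3: author = 1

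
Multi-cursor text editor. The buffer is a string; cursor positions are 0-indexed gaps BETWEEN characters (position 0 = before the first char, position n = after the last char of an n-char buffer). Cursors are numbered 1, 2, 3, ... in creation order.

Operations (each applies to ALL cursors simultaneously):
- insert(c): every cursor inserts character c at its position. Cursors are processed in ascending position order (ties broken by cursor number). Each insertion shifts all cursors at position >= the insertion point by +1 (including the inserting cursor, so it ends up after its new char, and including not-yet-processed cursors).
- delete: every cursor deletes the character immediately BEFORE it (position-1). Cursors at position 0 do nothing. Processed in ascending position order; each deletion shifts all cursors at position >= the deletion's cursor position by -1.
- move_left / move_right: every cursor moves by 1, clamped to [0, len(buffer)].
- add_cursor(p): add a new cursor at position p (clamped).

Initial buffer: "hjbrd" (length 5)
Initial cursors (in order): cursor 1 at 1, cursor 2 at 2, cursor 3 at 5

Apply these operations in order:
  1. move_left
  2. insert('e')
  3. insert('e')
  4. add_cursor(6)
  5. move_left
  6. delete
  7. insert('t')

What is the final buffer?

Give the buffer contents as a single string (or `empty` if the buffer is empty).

After op 1 (move_left): buffer="hjbrd" (len 5), cursors c1@0 c2@1 c3@4, authorship .....
After op 2 (insert('e')): buffer="ehejbred" (len 8), cursors c1@1 c2@3 c3@7, authorship 1.2...3.
After op 3 (insert('e')): buffer="eeheejbreed" (len 11), cursors c1@2 c2@5 c3@10, authorship 11.22...33.
After op 4 (add_cursor(6)): buffer="eeheejbreed" (len 11), cursors c1@2 c2@5 c4@6 c3@10, authorship 11.22...33.
After op 5 (move_left): buffer="eeheejbreed" (len 11), cursors c1@1 c2@4 c4@5 c3@9, authorship 11.22...33.
After op 6 (delete): buffer="ehjbred" (len 7), cursors c1@0 c2@2 c4@2 c3@5, authorship 1....3.
After op 7 (insert('t')): buffer="tehttjbrted" (len 11), cursors c1@1 c2@5 c4@5 c3@9, authorship 11.24...33.

Answer: tehttjbrted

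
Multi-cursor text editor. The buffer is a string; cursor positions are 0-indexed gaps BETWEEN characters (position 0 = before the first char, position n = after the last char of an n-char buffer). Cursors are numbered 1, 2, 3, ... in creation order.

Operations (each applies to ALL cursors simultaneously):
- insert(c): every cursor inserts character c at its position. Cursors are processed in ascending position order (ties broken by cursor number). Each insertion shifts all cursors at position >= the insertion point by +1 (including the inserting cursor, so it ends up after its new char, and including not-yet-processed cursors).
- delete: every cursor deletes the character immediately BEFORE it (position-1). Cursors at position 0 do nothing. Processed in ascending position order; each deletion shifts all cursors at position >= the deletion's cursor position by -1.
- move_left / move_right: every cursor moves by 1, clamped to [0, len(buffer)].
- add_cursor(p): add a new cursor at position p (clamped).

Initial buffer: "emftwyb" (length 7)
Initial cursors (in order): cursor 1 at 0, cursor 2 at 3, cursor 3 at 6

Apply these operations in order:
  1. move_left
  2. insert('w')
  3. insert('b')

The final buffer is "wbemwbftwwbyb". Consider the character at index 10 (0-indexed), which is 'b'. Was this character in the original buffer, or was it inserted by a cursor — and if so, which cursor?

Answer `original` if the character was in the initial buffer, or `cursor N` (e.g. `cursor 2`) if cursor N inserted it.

Answer: cursor 3

Derivation:
After op 1 (move_left): buffer="emftwyb" (len 7), cursors c1@0 c2@2 c3@5, authorship .......
After op 2 (insert('w')): buffer="wemwftwwyb" (len 10), cursors c1@1 c2@4 c3@8, authorship 1..2...3..
After op 3 (insert('b')): buffer="wbemwbftwwbyb" (len 13), cursors c1@2 c2@6 c3@11, authorship 11..22...33..
Authorship (.=original, N=cursor N): 1 1 . . 2 2 . . . 3 3 . .
Index 10: author = 3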